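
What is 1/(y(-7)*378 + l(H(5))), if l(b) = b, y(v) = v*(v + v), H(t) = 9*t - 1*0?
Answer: 1/37089 ≈ 2.6962e-5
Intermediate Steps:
H(t) = 9*t (H(t) = 9*t + 0 = 9*t)
y(v) = 2*v² (y(v) = v*(2*v) = 2*v²)
1/(y(-7)*378 + l(H(5))) = 1/((2*(-7)²)*378 + 9*5) = 1/((2*49)*378 + 45) = 1/(98*378 + 45) = 1/(37044 + 45) = 1/37089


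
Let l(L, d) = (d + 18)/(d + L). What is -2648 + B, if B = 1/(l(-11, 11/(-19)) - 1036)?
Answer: -604408868/228251 ≈ -2648.0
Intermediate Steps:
l(L, d) = (18 + d)/(L + d)
B = -220/228251 (B = 1/((18 + 11/(-19))/(-11 + 11/(-19)) - 1036) = 1/((18 + 11*(-1/19))/(-11 + 11*(-1/19)) - 1036) = 1/((18 - 11/19)/(-11 - 11/19) - 1036) = 1/((331/19)/(-220/19) - 1036) = 1/(-19/220*331/19 - 1036) = 1/(-331/220 - 1036) = 1/(-228251/220) = -220/228251 ≈ -0.00096385)
-2648 + B = -2648 - 220/228251 = -604408868/228251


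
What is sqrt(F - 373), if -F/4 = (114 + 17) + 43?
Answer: I*sqrt(1069) ≈ 32.696*I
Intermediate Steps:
F = -696 (F = -4*((114 + 17) + 43) = -4*(131 + 43) = -4*174 = -696)
sqrt(F - 373) = sqrt(-696 - 373) = sqrt(-1069) = I*sqrt(1069)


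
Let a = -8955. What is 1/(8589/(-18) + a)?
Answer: -6/56593 ≈ -0.00010602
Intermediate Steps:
1/(8589/(-18) + a) = 1/(8589/(-18) - 8955) = 1/(8589*(-1/18) - 8955) = 1/(-2863/6 - 8955) = 1/(-56593/6) = -6/56593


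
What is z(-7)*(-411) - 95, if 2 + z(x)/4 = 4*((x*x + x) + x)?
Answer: -226967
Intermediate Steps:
z(x) = -8 + 16*x² + 32*x (z(x) = -8 + 4*(4*((x*x + x) + x)) = -8 + 4*(4*((x² + x) + x)) = -8 + 4*(4*((x + x²) + x)) = -8 + 4*(4*(x² + 2*x)) = -8 + 4*(4*x² + 8*x) = -8 + (16*x² + 32*x) = -8 + 16*x² + 32*x)
z(-7)*(-411) - 95 = (-8 + 16*(-7)² + 32*(-7))*(-411) - 95 = (-8 + 16*49 - 224)*(-411) - 95 = (-8 + 784 - 224)*(-411) - 95 = 552*(-411) - 95 = -226872 - 95 = -226967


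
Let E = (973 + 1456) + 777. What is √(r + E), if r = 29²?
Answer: √4047 ≈ 63.616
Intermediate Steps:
r = 841
E = 3206 (E = 2429 + 777 = 3206)
√(r + E) = √(841 + 3206) = √4047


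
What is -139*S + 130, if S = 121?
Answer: -16689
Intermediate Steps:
-139*S + 130 = -139*121 + 130 = -16819 + 130 = -16689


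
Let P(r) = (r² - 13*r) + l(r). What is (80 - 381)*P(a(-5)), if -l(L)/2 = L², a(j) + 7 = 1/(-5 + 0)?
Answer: -314244/25 ≈ -12570.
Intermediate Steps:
a(j) = -36/5 (a(j) = -7 + 1/(-5 + 0) = -7 + 1/(-5) = -7 - ⅕ = -36/5)
l(L) = -2*L²
P(r) = -r² - 13*r (P(r) = (r² - 13*r) - 2*r² = -r² - 13*r)
(80 - 381)*P(a(-5)) = (80 - 381)*(-36*(-13 - 1*(-36/5))/5) = -(-10836)*(-13 + 36/5)/5 = -(-10836)*(-29)/(5*5) = -301*1044/25 = -314244/25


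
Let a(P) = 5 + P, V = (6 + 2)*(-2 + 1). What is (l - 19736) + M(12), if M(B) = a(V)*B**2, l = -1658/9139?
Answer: -184317010/9139 ≈ -20168.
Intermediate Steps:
V = -8 (V = 8*(-1) = -8)
l = -1658/9139 (l = -1658*1/9139 = -1658/9139 ≈ -0.18142)
M(B) = -3*B**2 (M(B) = (5 - 8)*B**2 = -3*B**2)
(l - 19736) + M(12) = (-1658/9139 - 19736) - 3*12**2 = -180368962/9139 - 3*144 = -180368962/9139 - 432 = -184317010/9139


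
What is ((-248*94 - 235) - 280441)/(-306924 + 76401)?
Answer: 303988/230523 ≈ 1.3187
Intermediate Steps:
((-248*94 - 235) - 280441)/(-306924 + 76401) = ((-23312 - 235) - 280441)/(-230523) = (-23547 - 280441)*(-1/230523) = -303988*(-1/230523) = 303988/230523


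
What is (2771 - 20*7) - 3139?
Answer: -508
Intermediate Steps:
(2771 - 20*7) - 3139 = (2771 - 140) - 3139 = 2631 - 3139 = -508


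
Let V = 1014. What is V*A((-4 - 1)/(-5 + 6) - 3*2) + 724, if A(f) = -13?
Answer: -12458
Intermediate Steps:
V*A((-4 - 1)/(-5 + 6) - 3*2) + 724 = 1014*(-13) + 724 = -13182 + 724 = -12458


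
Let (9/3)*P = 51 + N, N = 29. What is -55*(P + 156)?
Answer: -30140/3 ≈ -10047.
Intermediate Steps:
P = 80/3 (P = (51 + 29)/3 = (⅓)*80 = 80/3 ≈ 26.667)
-55*(P + 156) = -55*(80/3 + 156) = -55*548/3 = -30140/3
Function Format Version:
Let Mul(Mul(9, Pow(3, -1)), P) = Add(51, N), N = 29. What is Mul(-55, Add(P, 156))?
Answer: Rational(-30140, 3) ≈ -10047.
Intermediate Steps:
P = Rational(80, 3) (P = Mul(Rational(1, 3), Add(51, 29)) = Mul(Rational(1, 3), 80) = Rational(80, 3) ≈ 26.667)
Mul(-55, Add(P, 156)) = Mul(-55, Add(Rational(80, 3), 156)) = Mul(-55, Rational(548, 3)) = Rational(-30140, 3)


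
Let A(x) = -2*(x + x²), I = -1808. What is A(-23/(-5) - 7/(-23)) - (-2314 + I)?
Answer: 53747538/13225 ≈ 4064.1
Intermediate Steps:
A(x) = -2*x - 2*x²
A(-23/(-5) - 7/(-23)) - (-2314 + I) = -2*(-23/(-5) - 7/(-23))*(1 + (-23/(-5) - 7/(-23))) - (-2314 - 1808) = -2*(-23*(-⅕) - 7*(-1/23))*(1 + (-23*(-⅕) - 7*(-1/23))) - 1*(-4122) = -2*(23/5 + 7/23)*(1 + (23/5 + 7/23)) + 4122 = -2*564/115*(1 + 564/115) + 4122 = -2*564/115*679/115 + 4122 = -765912/13225 + 4122 = 53747538/13225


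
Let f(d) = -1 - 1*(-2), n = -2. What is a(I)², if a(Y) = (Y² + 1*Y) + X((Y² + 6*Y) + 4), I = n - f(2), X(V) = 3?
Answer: 81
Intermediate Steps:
f(d) = 1 (f(d) = -1 + 2 = 1)
I = -3 (I = -2 - 1*1 = -2 - 1 = -3)
a(Y) = 3 + Y + Y² (a(Y) = (Y² + 1*Y) + 3 = (Y² + Y) + 3 = (Y + Y²) + 3 = 3 + Y + Y²)
a(I)² = (3 - 3 + (-3)²)² = (3 - 3 + 9)² = 9² = 81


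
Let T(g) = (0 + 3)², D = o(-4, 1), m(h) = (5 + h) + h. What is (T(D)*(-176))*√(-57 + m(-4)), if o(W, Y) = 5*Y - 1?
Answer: -3168*I*√15 ≈ -12270.0*I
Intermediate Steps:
m(h) = 5 + 2*h
o(W, Y) = -1 + 5*Y
D = 4 (D = -1 + 5*1 = -1 + 5 = 4)
T(g) = 9 (T(g) = 3² = 9)
(T(D)*(-176))*√(-57 + m(-4)) = (9*(-176))*√(-57 + (5 + 2*(-4))) = -1584*√(-57 + (5 - 8)) = -1584*√(-57 - 3) = -3168*I*√15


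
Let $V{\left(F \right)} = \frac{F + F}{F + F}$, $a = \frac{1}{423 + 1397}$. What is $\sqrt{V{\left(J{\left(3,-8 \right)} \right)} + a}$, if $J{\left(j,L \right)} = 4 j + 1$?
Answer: $\frac{\sqrt{828555}}{910} \approx 1.0003$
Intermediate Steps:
$J{\left(j,L \right)} = 1 + 4 j$
$a = \frac{1}{1820} \approx 0.00054945$
$V{\left(F \right)} = 1$ ($V{\left(F \right)} = \frac{2 F}{2 F} = 2 F \frac{1}{2 F} = 1$)
$\sqrt{V{\left(J{\left(3,-8 \right)} \right)} + a} = \sqrt{1 + \frac{1}{1820}} = \sqrt{\frac{1821}{1820}} = \frac{\sqrt{828555}}{910}$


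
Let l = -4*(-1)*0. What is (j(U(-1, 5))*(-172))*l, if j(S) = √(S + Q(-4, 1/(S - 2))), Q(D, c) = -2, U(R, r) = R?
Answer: 0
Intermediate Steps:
l = 0 (l = 4*0 = 0)
j(S) = √(-2 + S) (j(S) = √(S - 2) = √(-2 + S))
(j(U(-1, 5))*(-172))*l = (√(-2 - 1)*(-172))*0 = (√(-3)*(-172))*0 = ((I*√3)*(-172))*0 = -172*I*√3*0 = 0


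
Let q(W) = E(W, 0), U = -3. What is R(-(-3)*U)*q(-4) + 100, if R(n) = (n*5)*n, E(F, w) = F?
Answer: -1520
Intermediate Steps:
q(W) = W
R(n) = 5*n**2 (R(n) = (5*n)*n = 5*n**2)
R(-(-3)*U)*q(-4) + 100 = (5*(-(-3)*(-3))**2)*(-4) + 100 = (5*(-3*3)**2)*(-4) + 100 = (5*(-9)**2)*(-4) + 100 = (5*81)*(-4) + 100 = 405*(-4) + 100 = -1620 + 100 = -1520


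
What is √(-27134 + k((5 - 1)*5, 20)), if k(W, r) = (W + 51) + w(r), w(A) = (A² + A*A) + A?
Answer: I*√26243 ≈ 162.0*I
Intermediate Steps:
w(A) = A + 2*A² (w(A) = (A² + A²) + A = 2*A² + A = A + 2*A²)
k(W, r) = 51 + W + r*(1 + 2*r) (k(W, r) = (W + 51) + r*(1 + 2*r) = (51 + W) + r*(1 + 2*r) = 51 + W + r*(1 + 2*r))
√(-27134 + k((5 - 1)*5, 20)) = √(-27134 + (51 + (5 - 1)*5 + 20*(1 + 2*20))) = √(-27134 + (51 + 4*5 + 20*(1 + 40))) = √(-27134 + (51 + 20 + 20*41)) = √(-27134 + (51 + 20 + 820)) = √(-27134 + 891) = √(-26243) = I*√26243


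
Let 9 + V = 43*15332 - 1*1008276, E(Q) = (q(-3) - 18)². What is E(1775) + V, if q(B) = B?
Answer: -348568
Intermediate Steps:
E(Q) = 441 (E(Q) = (-3 - 18)² = (-21)² = 441)
V = -349009 (V = -9 + (43*15332 - 1*1008276) = -9 + (659276 - 1008276) = -9 - 349000 = -349009)
E(1775) + V = 441 - 349009 = -348568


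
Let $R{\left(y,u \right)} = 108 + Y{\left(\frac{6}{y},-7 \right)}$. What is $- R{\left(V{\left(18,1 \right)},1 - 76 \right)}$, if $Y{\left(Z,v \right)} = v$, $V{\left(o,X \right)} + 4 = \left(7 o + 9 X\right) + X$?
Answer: $-101$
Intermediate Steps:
$V{\left(o,X \right)} = -4 + 7 o + 10 X$ ($V{\left(o,X \right)} = -4 + \left(\left(7 o + 9 X\right) + X\right) = -4 + \left(7 o + 10 X\right) = -4 + 7 o + 10 X$)
$R{\left(y,u \right)} = 101$ ($R{\left(y,u \right)} = 108 - 7 = 101$)
$- R{\left(V{\left(18,1 \right)},1 - 76 \right)} = \left(-1\right) 101 = -101$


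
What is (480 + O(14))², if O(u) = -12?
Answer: 219024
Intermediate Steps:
(480 + O(14))² = (480 - 12)² = 468² = 219024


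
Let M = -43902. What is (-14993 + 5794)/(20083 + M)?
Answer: 9199/23819 ≈ 0.38620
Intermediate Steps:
(-14993 + 5794)/(20083 + M) = (-14993 + 5794)/(20083 - 43902) = -9199/(-23819) = -9199*(-1/23819) = 9199/23819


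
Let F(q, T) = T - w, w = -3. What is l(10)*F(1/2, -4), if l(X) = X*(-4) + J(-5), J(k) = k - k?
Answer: 40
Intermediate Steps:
J(k) = 0
l(X) = -4*X (l(X) = X*(-4) + 0 = -4*X + 0 = -4*X)
F(q, T) = 3 + T (F(q, T) = T - 1*(-3) = T + 3 = 3 + T)
l(10)*F(1/2, -4) = (-4*10)*(3 - 4) = -40*(-1) = 40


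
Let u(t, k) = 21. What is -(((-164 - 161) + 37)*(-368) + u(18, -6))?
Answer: -106005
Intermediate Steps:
-(((-164 - 161) + 37)*(-368) + u(18, -6)) = -(((-164 - 161) + 37)*(-368) + 21) = -((-325 + 37)*(-368) + 21) = -(-288*(-368) + 21) = -(105984 + 21) = -1*106005 = -106005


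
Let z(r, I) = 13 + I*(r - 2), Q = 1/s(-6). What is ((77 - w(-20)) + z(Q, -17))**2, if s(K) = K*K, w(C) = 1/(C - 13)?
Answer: 2394047041/156816 ≈ 15267.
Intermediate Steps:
w(C) = 1/(-13 + C)
s(K) = K**2
Q = 1/36 (Q = 1/((-6)**2) = 1/36 ≈ 0.027778)
z(r, I) = 13 + I*(-2 + r)
((77 - w(-20)) + z(Q, -17))**2 = ((77 - 1/(-13 - 20)) + (13 - 2*(-17) - 17*1/36))**2 = ((77 - 1/(-33)) + (13 + 34 - 17/36))**2 = ((77 - 1*(-1/33)) + 1675/36)**2 = ((77 + 1/33) + 1675/36)**2 = (2542/33 + 1675/36)**2 = (48929/396)**2 = 2394047041/156816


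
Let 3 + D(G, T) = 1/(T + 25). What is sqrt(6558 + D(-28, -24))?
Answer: 2*sqrt(1639) ≈ 80.969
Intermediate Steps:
D(G, T) = -3 + 1/(25 + T) (D(G, T) = -3 + 1/(T + 25) = -3 + 1/(25 + T))
sqrt(6558 + D(-28, -24)) = sqrt(6558 + (-74 - 3*(-24))/(25 - 24)) = sqrt(6558 + (-74 + 72)/1) = sqrt(6558 + 1*(-2)) = sqrt(6558 - 2) = sqrt(6556) = 2*sqrt(1639)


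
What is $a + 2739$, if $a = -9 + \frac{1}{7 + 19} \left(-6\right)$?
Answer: $\frac{35487}{13} \approx 2729.8$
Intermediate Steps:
$a = - \frac{120}{13}$ ($a = -9 + \frac{1}{26} \left(-6\right) = -9 - \frac{3}{13} = - \frac{120}{13} \approx -9.2308$)
$a + 2739 = - \frac{120}{13} + 2739 = \frac{35487}{13}$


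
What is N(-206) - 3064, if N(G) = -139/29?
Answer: -88995/29 ≈ -3068.8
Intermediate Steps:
N(G) = -139/29 (N(G) = -139*1/29 = -139/29)
N(-206) - 3064 = -139/29 - 3064 = -88995/29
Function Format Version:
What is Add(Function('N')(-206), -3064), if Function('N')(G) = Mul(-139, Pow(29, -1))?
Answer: Rational(-88995, 29) ≈ -3068.8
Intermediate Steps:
Function('N')(G) = Rational(-139, 29) (Function('N')(G) = Mul(-139, Rational(1, 29)) = Rational(-139, 29))
Add(Function('N')(-206), -3064) = Add(Rational(-139, 29), -3064) = Rational(-88995, 29)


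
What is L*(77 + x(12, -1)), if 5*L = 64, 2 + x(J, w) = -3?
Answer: 4608/5 ≈ 921.60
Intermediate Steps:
x(J, w) = -5 (x(J, w) = -2 - 3 = -5)
L = 64/5 (L = (1/5)*64 = 64/5 ≈ 12.800)
L*(77 + x(12, -1)) = 64*(77 - 5)/5 = (64/5)*72 = 4608/5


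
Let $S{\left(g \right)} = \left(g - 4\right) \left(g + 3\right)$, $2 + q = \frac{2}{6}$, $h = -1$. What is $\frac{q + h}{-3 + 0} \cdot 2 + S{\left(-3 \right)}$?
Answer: $\frac{16}{9} \approx 1.7778$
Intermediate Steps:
$q = - \frac{5}{3}$ ($q = -2 + \frac{2}{6} = -2 + 2 \cdot \frac{1}{6} = -2 + \frac{1}{3} = - \frac{5}{3} \approx -1.6667$)
$S{\left(g \right)} = \left(-4 + g\right) \left(3 + g\right)$
$\frac{q + h}{-3 + 0} \cdot 2 + S{\left(-3 \right)} = \frac{- \frac{5}{3} - 1}{-3 + 0} \cdot 2 - \left(9 - 9\right) = - \frac{8}{3 \left(-3\right)} 2 + \left(-12 + 9 + 3\right) = \left(- \frac{8}{3}\right) \left(- \frac{1}{3}\right) 2 + 0 = \frac{8}{9} \cdot 2 + 0 = \frac{16}{9} + 0 = \frac{16}{9}$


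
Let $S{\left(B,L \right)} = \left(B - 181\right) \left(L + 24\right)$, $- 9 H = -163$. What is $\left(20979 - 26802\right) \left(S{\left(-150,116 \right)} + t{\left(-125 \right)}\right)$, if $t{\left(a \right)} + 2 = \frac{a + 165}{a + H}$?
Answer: $\frac{129798641286}{481} \approx 2.6985 \cdot 10^{8}$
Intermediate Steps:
$H = \frac{163}{9}$ ($H = \left(- \frac{1}{9}\right) \left(-163\right) = \frac{163}{9} \approx 18.111$)
$S{\left(B,L \right)} = \left(-181 + B\right) \left(24 + L\right)$
$t{\left(a \right)} = -2 + \frac{165 + a}{\frac{163}{9} + a}$ ($t{\left(a \right)} = -2 + \frac{a + 165}{a + \frac{163}{9}} = -2 + \frac{165 + a}{\frac{163}{9} + a}$)
$\left(20979 - 26802\right) \left(S{\left(-150,116 \right)} + t{\left(-125 \right)}\right) = \left(20979 - 26802\right) \left(\left(-4344 - 20996 + 24 \left(-150\right) - 17400\right) + \frac{1159 - -1125}{163 + 9 \left(-125\right)}\right) = - 5823 \left(\left(-4344 - 20996 - 3600 - 17400\right) + \frac{1159 + 1125}{163 - 1125}\right) = - 5823 \left(-46340 + \frac{1}{-962} \cdot 2284\right) = - 5823 \left(-46340 - \frac{1142}{481}\right) = \left(-5823\right) \left(- \frac{22290682}{481}\right) = \frac{129798641286}{481}$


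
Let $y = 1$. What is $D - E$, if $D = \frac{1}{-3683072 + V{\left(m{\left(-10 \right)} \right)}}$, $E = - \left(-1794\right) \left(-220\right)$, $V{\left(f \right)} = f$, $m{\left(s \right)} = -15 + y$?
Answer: $\frac{1453640382479}{3683086} \approx 3.9468 \cdot 10^{5}$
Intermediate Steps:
$m{\left(s \right)} = -14$ ($m{\left(s \right)} = -15 + 1 = -14$)
$E = -394680$ ($E = \left(-1\right) 394680 = -394680$)
$D = - \frac{1}{3683086}$ ($D = \frac{1}{-3683072 - 14} = \frac{1}{-3683086} = - \frac{1}{3683086} \approx -2.7151 \cdot 10^{-7}$)
$D - E = - \frac{1}{3683086} - -394680 = - \frac{1}{3683086} + 394680 = \frac{1453640382479}{3683086}$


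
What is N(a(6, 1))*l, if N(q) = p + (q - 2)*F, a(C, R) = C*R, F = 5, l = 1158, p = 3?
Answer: 26634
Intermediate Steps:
N(q) = -7 + 5*q (N(q) = 3 + (q - 2)*5 = 3 + (-2 + q)*5 = 3 + (-10 + 5*q) = -7 + 5*q)
N(a(6, 1))*l = (-7 + 5*(6*1))*1158 = (-7 + 5*6)*1158 = (-7 + 30)*1158 = 23*1158 = 26634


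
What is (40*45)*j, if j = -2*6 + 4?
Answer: -14400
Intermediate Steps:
j = -8 (j = -12 + 4 = -8)
(40*45)*j = (40*45)*(-8) = 1800*(-8) = -14400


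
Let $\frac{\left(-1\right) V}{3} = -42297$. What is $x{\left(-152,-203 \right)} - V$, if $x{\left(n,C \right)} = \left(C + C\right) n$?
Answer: $-65179$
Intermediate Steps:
$V = 126891$ ($V = \left(-3\right) \left(-42297\right) = 126891$)
$x{\left(n,C \right)} = 2 C n$
$x{\left(-152,-203 \right)} - V = 2 \left(-203\right) \left(-152\right) - 126891 = 61712 - 126891 = -65179$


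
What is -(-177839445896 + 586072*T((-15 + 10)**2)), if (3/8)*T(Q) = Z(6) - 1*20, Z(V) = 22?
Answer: 533508960536/3 ≈ 1.7784e+11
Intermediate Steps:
T(Q) = 16/3 (T(Q) = 8*(22 - 1*20)/3 = 8*(22 - 20)/3 = (8/3)*2 = 16/3)
-(-177839445896 + 586072*T((-15 + 10)**2)) = -586072/(1/(16/3 - 303443)) = -586072/(1/(-910313/3)) = -586072/(-3/910313) = -586072*(-910313/3) = 533508960536/3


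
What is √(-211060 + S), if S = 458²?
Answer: 36*I ≈ 36.0*I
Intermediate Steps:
S = 209764
√(-211060 + S) = √(-211060 + 209764) = √(-1296) = 36*I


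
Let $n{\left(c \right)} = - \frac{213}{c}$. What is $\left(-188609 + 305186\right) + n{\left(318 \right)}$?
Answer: $\frac{12357091}{106} \approx 1.1658 \cdot 10^{5}$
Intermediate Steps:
$\left(-188609 + 305186\right) + n{\left(318 \right)} = \left(-188609 + 305186\right) - \frac{213}{318} = 116577 - \frac{71}{106} = \frac{12357091}{106}$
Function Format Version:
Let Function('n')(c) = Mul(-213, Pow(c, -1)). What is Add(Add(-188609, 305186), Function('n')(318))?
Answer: Rational(12357091, 106) ≈ 1.1658e+5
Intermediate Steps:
Add(Add(-188609, 305186), Function('n')(318)) = Add(Add(-188609, 305186), Mul(-213, Pow(318, -1))) = Add(116577, Mul(-213, Rational(1, 318))) = Add(116577, Rational(-71, 106)) = Rational(12357091, 106)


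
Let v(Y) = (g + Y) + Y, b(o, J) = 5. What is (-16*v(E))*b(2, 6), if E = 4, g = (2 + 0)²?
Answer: -960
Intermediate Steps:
g = 4 (g = 2² = 4)
v(Y) = 4 + 2*Y (v(Y) = (4 + Y) + Y = 4 + 2*Y)
(-16*v(E))*b(2, 6) = -16*(4 + 2*4)*5 = -16*(4 + 8)*5 = -16*12*5 = -192*5 = -960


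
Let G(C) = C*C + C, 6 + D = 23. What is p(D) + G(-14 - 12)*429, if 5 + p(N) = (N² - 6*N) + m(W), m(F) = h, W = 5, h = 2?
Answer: 279034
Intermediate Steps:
D = 17 (D = -6 + 23 = 17)
m(F) = 2
p(N) = -3 + N² - 6*N (p(N) = -5 + ((N² - 6*N) + 2) = -5 + (2 + N² - 6*N) = -3 + N² - 6*N)
G(C) = C + C² (G(C) = C² + C = C + C²)
p(D) + G(-14 - 12)*429 = (-3 + 17² - 6*17) + ((-14 - 12)*(1 + (-14 - 12)))*429 = (-3 + 289 - 102) - 26*(1 - 26)*429 = 184 - 26*(-25)*429 = 184 + 650*429 = 184 + 278850 = 279034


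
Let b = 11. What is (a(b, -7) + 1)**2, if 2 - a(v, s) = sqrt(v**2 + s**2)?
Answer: (3 - sqrt(170))**2 ≈ 100.77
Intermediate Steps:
a(v, s) = 2 - sqrt(s**2 + v**2) (a(v, s) = 2 - sqrt(v**2 + s**2) = 2 - sqrt(s**2 + v**2))
(a(b, -7) + 1)**2 = ((2 - sqrt((-7)**2 + 11**2)) + 1)**2 = ((2 - sqrt(49 + 121)) + 1)**2 = ((2 - sqrt(170)) + 1)**2 = (3 - sqrt(170))**2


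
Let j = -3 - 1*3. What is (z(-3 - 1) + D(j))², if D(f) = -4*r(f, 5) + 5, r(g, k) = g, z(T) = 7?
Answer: 1296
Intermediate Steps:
j = -6 (j = -3 - 3 = -6)
D(f) = 5 - 4*f (D(f) = -4*f + 5 = 5 - 4*f)
(z(-3 - 1) + D(j))² = (7 + (5 - 4*(-6)))² = (7 + (5 + 24))² = (7 + 29)² = 36² = 1296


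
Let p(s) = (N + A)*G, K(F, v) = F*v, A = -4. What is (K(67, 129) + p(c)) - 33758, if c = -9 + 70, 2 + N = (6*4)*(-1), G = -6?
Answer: -24935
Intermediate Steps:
N = -26 (N = -2 + (6*4)*(-1) = -2 + 24*(-1) = -2 - 24 = -26)
c = 61
p(s) = 180 (p(s) = (-26 - 4)*(-6) = -30*(-6) = 180)
(K(67, 129) + p(c)) - 33758 = (67*129 + 180) - 33758 = (8643 + 180) - 33758 = 8823 - 33758 = -24935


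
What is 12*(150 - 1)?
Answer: 1788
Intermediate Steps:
12*(150 - 1) = 12*149 = 1788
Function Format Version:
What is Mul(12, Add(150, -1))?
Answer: 1788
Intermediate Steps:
Mul(12, Add(150, -1)) = Mul(12, 149) = 1788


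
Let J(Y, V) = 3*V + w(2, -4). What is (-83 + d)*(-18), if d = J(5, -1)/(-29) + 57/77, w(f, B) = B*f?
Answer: 3291102/2233 ≈ 1473.8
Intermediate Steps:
J(Y, V) = -8 + 3*V (J(Y, V) = 3*V - 4*2 = 3*V - 8 = -8 + 3*V)
d = 2500/2233 (d = (-8 + 3*(-1))/(-29) + 57/77 = (-8 - 3)*(-1/29) + 57*(1/77) = -11*(-1/29) + 57/77 = 11/29 + 57/77 = 2500/2233 ≈ 1.1196)
(-83 + d)*(-18) = (-83 + 2500/2233)*(-18) = -182839/2233*(-18) = 3291102/2233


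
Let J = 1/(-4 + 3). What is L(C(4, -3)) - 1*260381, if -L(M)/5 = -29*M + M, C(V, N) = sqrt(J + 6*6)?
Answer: -260381 + 140*sqrt(35) ≈ -2.5955e+5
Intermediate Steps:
J = -1 (J = 1/(-1) = -1)
C(V, N) = sqrt(35) (C(V, N) = sqrt(-1 + 6*6) = sqrt(-1 + 36) = sqrt(35))
L(M) = 140*M (L(M) = -5*(-29*M + M) = -(-140)*M = 140*M)
L(C(4, -3)) - 1*260381 = 140*sqrt(35) - 1*260381 = 140*sqrt(35) - 260381 = -260381 + 140*sqrt(35)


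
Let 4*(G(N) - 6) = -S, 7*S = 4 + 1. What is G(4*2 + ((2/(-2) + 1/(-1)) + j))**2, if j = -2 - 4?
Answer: 26569/784 ≈ 33.889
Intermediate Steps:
j = -6
S = 5/7 (S = (4 + 1)/7 = (1/7)*5 = 5/7 ≈ 0.71429)
G(N) = 163/28 (G(N) = 6 + (-1*5/7)/4 = 6 + (1/4)*(-5/7) = 6 - 5/28 = 163/28)
G(4*2 + ((2/(-2) + 1/(-1)) + j))**2 = (163/28)**2 = 26569/784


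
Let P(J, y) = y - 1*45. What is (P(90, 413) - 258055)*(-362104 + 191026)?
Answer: 44084576586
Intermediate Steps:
P(J, y) = -45 + y (P(J, y) = y - 45 = -45 + y)
(P(90, 413) - 258055)*(-362104 + 191026) = ((-45 + 413) - 258055)*(-362104 + 191026) = (368 - 258055)*(-171078) = -257687*(-171078) = 44084576586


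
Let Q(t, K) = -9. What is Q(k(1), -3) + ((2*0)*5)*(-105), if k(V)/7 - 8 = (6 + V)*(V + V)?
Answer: -9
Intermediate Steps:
k(V) = 56 + 14*V*(6 + V) (k(V) = 56 + 7*((6 + V)*(V + V)) = 56 + 7*((6 + V)*(2*V)) = 56 + 7*(2*V*(6 + V)) = 56 + 14*V*(6 + V))
Q(k(1), -3) + ((2*0)*5)*(-105) = -9 + ((2*0)*5)*(-105) = -9 + (0*5)*(-105) = -9 + 0*(-105) = -9 + 0 = -9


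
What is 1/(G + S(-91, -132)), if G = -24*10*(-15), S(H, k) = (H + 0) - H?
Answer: 1/3600 ≈ 0.00027778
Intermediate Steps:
S(H, k) = 0 (S(H, k) = H - H = 0)
G = 3600 (G = -240*(-15) = 3600)
1/(G + S(-91, -132)) = 1/(3600 + 0) = 1/3600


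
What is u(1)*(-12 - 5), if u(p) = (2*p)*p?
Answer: -34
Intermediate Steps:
u(p) = 2*p**2
u(1)*(-12 - 5) = (2*1**2)*(-12 - 5) = (2*1)*(-17) = 2*(-17) = -34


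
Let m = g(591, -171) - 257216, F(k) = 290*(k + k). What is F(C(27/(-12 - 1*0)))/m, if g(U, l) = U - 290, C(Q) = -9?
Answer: 1044/51383 ≈ 0.020318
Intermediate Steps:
g(U, l) = -290 + U
F(k) = 580*k (F(k) = 290*(2*k) = 580*k)
m = -256915 (m = (-290 + 591) - 257216 = 301 - 257216 = -256915)
F(C(27/(-12 - 1*0)))/m = (580*(-9))/(-256915) = -5220*(-1/256915) = 1044/51383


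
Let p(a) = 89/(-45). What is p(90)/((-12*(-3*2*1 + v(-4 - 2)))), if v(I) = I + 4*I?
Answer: -89/19440 ≈ -0.0045782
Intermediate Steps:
v(I) = 5*I
p(a) = -89/45 (p(a) = 89*(-1/45) = -89/45)
p(90)/((-12*(-3*2*1 + v(-4 - 2)))) = -89*(-1/(12*(-3*2*1 + 5*(-4 - 2))))/45 = -89*(-1/(12*(-6*1 + 5*(-6))))/45 = -89*(-1/(12*(-6 - 30)))/45 = -89/(45*((-12*(-36)))) = -89/45/432 = -89/45*1/432 = -89/19440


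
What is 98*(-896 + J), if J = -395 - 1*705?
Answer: -195608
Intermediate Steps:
J = -1100 (J = -395 - 705 = -1100)
98*(-896 + J) = 98*(-896 - 1100) = 98*(-1996) = -195608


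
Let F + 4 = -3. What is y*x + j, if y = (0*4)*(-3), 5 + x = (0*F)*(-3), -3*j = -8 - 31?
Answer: 13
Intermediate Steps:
F = -7 (F = -4 - 3 = -7)
j = 13 (j = -(-8 - 31)/3 = -⅓*(-39) = 13)
x = -5 (x = -5 + (0*(-7))*(-3) = -5 + 0*(-3) = -5 + 0 = -5)
y = 0 (y = 0*(-3) = 0)
y*x + j = 0*(-5) + 13 = 0 + 13 = 13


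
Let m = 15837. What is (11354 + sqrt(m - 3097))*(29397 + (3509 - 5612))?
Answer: 309896076 + 382116*sqrt(65) ≈ 3.1298e+8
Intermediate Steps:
(11354 + sqrt(m - 3097))*(29397 + (3509 - 5612)) = (11354 + sqrt(15837 - 3097))*(29397 + (3509 - 5612)) = (11354 + sqrt(12740))*(29397 - 2103) = (11354 + 14*sqrt(65))*27294 = 309896076 + 382116*sqrt(65)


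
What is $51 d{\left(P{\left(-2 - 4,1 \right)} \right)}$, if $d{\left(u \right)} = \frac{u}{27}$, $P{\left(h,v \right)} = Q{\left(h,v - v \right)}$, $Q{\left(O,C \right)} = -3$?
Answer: $- \frac{17}{3} \approx -5.6667$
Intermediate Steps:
$P{\left(h,v \right)} = -3$
$d{\left(u \right)} = \frac{u}{27}$ ($d{\left(u \right)} = u \frac{1}{27} = \frac{u}{27}$)
$51 d{\left(P{\left(-2 - 4,1 \right)} \right)} = 51 \cdot \frac{1}{27} \left(-3\right) = 51 \left(- \frac{1}{9}\right) = - \frac{17}{3}$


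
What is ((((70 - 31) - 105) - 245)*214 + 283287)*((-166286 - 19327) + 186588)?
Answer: 211314675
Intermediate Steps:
((((70 - 31) - 105) - 245)*214 + 283287)*((-166286 - 19327) + 186588) = (((39 - 105) - 245)*214 + 283287)*(-185613 + 186588) = ((-66 - 245)*214 + 283287)*975 = (-311*214 + 283287)*975 = (-66554 + 283287)*975 = 216733*975 = 211314675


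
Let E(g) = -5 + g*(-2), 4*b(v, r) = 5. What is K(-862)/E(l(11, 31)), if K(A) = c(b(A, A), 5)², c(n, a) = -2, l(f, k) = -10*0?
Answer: -⅘ ≈ -0.80000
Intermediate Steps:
b(v, r) = 5/4 (b(v, r) = (¼)*5 = 5/4)
l(f, k) = 0
E(g) = -5 - 2*g
K(A) = 4 (K(A) = (-2)² = 4)
K(-862)/E(l(11, 31)) = 4/(-5 - 2*0) = 4/(-5 + 0) = 4/(-5) = 4*(-⅕) = -⅘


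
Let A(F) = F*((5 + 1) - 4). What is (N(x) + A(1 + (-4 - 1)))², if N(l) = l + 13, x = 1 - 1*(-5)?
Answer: 121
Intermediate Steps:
x = 6 (x = 1 + 5 = 6)
N(l) = 13 + l
A(F) = 2*F (A(F) = F*(6 - 4) = F*2 = 2*F)
(N(x) + A(1 + (-4 - 1)))² = ((13 + 6) + 2*(1 + (-4 - 1)))² = (19 + 2*(1 - 5))² = (19 + 2*(-4))² = (19 - 8)² = 11² = 121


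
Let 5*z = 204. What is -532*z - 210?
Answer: -109578/5 ≈ -21916.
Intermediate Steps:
z = 204/5 (z = (⅕)*204 = 204/5 ≈ 40.800)
-532*z - 210 = -532*204/5 - 210 = -108528/5 - 210 = -109578/5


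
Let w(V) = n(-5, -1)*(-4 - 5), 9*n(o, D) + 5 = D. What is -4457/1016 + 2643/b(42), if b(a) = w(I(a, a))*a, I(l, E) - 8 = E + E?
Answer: 130177/21336 ≈ 6.1013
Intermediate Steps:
n(o, D) = -5/9 + D/9
I(l, E) = 8 + 2*E (I(l, E) = 8 + (E + E) = 8 + 2*E)
w(V) = 6 (w(V) = (-5/9 + (1/9)*(-1))*(-4 - 5) = (-5/9 - 1/9)*(-9) = -2/3*(-9) = 6)
b(a) = 6*a
-4457/1016 + 2643/b(42) = -4457/1016 + 2643/((6*42)) = -4457*1/1016 + 2643/252 = -4457/1016 + 2643*(1/252) = -4457/1016 + 881/84 = 130177/21336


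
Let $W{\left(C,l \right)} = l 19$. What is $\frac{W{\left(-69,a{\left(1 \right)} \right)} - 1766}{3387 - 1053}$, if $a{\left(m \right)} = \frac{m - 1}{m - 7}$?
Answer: $- \frac{883}{1167} \approx -0.75664$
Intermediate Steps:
$a{\left(m \right)} = \frac{-1 + m}{-7 + m}$
$W{\left(C,l \right)} = 19 l$
$\frac{W{\left(-69,a{\left(1 \right)} \right)} - 1766}{3387 - 1053} = \frac{19 \frac{-1 + 1}{-7 + 1} - 1766}{3387 - 1053} = \frac{19 \frac{1}{-6} \cdot 0 - 1766}{2334} = \left(19 \left(\left(- \frac{1}{6}\right) 0\right) - 1766\right) \frac{1}{2334} = \left(19 \cdot 0 - 1766\right) \frac{1}{2334} = \left(0 - 1766\right) \frac{1}{2334} = \left(-1766\right) \frac{1}{2334} = - \frac{883}{1167}$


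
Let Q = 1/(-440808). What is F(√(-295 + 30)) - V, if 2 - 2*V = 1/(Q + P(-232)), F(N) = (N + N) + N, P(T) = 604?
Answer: -266027627/266248031 + 3*I*√265 ≈ -0.99917 + 48.836*I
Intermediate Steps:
Q = -1/440808 ≈ -2.2686e-6
F(N) = 3*N (F(N) = 2*N + N = 3*N)
V = 266027627/266248031 (V = 1 - 1/(2*(-1/440808 + 604)) = 1 - 1/(2*266248031/440808) = 1 - ½*440808/266248031 = 1 - 220404/266248031 = 266027627/266248031 ≈ 0.99917)
F(√(-295 + 30)) - V = 3*√(-295 + 30) - 1*266027627/266248031 = 3*√(-265) - 266027627/266248031 = 3*(I*√265) - 266027627/266248031 = 3*I*√265 - 266027627/266248031 = -266027627/266248031 + 3*I*√265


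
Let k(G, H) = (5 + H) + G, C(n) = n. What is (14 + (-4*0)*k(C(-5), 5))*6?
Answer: 84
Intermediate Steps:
k(G, H) = 5 + G + H
(14 + (-4*0)*k(C(-5), 5))*6 = (14 + (-4*0)*(5 - 5 + 5))*6 = (14 + 0*5)*6 = (14 + 0)*6 = 14*6 = 84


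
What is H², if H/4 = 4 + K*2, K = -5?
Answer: 576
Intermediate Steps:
H = -24 (H = 4*(4 - 5*2) = 4*(4 - 10) = 4*(-6) = -24)
H² = (-24)² = 576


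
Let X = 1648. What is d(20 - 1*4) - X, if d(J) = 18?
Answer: -1630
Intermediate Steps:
d(20 - 1*4) - X = 18 - 1*1648 = 18 - 1648 = -1630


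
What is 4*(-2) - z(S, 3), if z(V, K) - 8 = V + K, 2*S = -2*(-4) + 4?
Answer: -25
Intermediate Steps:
S = 6 (S = (-2*(-4) + 4)/2 = (8 + 4)/2 = (1/2)*12 = 6)
z(V, K) = 8 + K + V (z(V, K) = 8 + (V + K) = 8 + (K + V) = 8 + K + V)
4*(-2) - z(S, 3) = 4*(-2) - (8 + 3 + 6) = -8 - 1*17 = -8 - 17 = -25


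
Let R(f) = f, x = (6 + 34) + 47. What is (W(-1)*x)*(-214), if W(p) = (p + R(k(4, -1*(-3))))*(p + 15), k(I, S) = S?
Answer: -521304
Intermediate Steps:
x = 87 (x = 40 + 47 = 87)
W(p) = (3 + p)*(15 + p) (W(p) = (p - 1*(-3))*(p + 15) = (p + 3)*(15 + p) = (3 + p)*(15 + p))
(W(-1)*x)*(-214) = ((45 + (-1)**2 + 18*(-1))*87)*(-214) = ((45 + 1 - 18)*87)*(-214) = (28*87)*(-214) = 2436*(-214) = -521304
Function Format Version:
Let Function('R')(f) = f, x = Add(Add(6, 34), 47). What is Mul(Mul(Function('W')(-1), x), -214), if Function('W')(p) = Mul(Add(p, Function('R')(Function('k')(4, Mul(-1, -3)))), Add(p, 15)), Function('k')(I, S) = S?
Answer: -521304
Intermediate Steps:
x = 87 (x = Add(40, 47) = 87)
Function('W')(p) = Mul(Add(3, p), Add(15, p)) (Function('W')(p) = Mul(Add(p, Mul(-1, -3)), Add(p, 15)) = Mul(Add(p, 3), Add(15, p)) = Mul(Add(3, p), Add(15, p)))
Mul(Mul(Function('W')(-1), x), -214) = Mul(Mul(Add(45, Pow(-1, 2), Mul(18, -1)), 87), -214) = Mul(Mul(Add(45, 1, -18), 87), -214) = Mul(Mul(28, 87), -214) = Mul(2436, -214) = -521304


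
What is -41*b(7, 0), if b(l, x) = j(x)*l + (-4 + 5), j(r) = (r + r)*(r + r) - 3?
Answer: 820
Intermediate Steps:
j(r) = -3 + 4*r² (j(r) = (2*r)*(2*r) - 3 = 4*r² - 3 = -3 + 4*r²)
b(l, x) = 1 + l*(-3 + 4*x²) (b(l, x) = (-3 + 4*x²)*l + (-4 + 5) = l*(-3 + 4*x²) + 1 = 1 + l*(-3 + 4*x²))
-41*b(7, 0) = -41*(1 + 7*(-3 + 4*0²)) = -41*(1 + 7*(-3 + 4*0)) = -41*(1 + 7*(-3 + 0)) = -41*(1 + 7*(-3)) = -41*(1 - 21) = -41*(-20) = 820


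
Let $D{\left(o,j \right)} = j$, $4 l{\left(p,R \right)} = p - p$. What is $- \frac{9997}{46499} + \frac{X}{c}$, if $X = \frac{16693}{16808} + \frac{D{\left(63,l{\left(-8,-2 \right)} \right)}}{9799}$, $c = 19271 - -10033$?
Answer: $- \frac{4923162487297}{22902693346368} \approx -0.21496$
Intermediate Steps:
$l{\left(p,R \right)} = 0$ ($l{\left(p,R \right)} = \frac{p - p}{4} = \frac{1}{4} \cdot 0 = 0$)
$c = 29304$ ($c = 19271 + 10033 = 29304$)
$X = \frac{16693}{16808}$ ($X = \frac{16693}{16808} + \frac{0}{9799} = 16693 \cdot \frac{1}{16808} + 0 \cdot \frac{1}{9799} = \frac{16693}{16808} + 0 = \frac{16693}{16808} \approx 0.99316$)
$- \frac{9997}{46499} + \frac{X}{c} = - \frac{9997}{46499} + \frac{16693}{16808 \cdot 29304} = \left(-9997\right) \frac{1}{46499} + \frac{16693}{16808} \cdot \frac{1}{29304} = - \frac{9997}{46499} + \frac{16693}{492541632} = - \frac{4923162487297}{22902693346368}$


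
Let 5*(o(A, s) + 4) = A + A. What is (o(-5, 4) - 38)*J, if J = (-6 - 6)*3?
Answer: 1584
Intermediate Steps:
o(A, s) = -4 + 2*A/5 (o(A, s) = -4 + (A + A)/5 = -4 + (2*A)/5 = -4 + 2*A/5)
J = -36 (J = -12*3 = -36)
(o(-5, 4) - 38)*J = ((-4 + (⅖)*(-5)) - 38)*(-36) = ((-4 - 2) - 38)*(-36) = (-6 - 38)*(-36) = -44*(-36) = 1584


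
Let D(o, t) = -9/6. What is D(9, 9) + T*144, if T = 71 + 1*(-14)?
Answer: 16413/2 ≈ 8206.5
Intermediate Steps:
D(o, t) = -3/2 (D(o, t) = -9*⅙ = -3/2)
T = 57 (T = 71 - 14 = 57)
D(9, 9) + T*144 = -3/2 + 57*144 = -3/2 + 8208 = 16413/2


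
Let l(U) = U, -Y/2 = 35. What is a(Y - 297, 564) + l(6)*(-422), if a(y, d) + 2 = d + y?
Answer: -2337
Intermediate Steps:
Y = -70 (Y = -2*35 = -70)
a(y, d) = -2 + d + y (a(y, d) = -2 + (d + y) = -2 + d + y)
a(Y - 297, 564) + l(6)*(-422) = (-2 + 564 + (-70 - 297)) + 6*(-422) = (-2 + 564 - 367) - 2532 = 195 - 2532 = -2337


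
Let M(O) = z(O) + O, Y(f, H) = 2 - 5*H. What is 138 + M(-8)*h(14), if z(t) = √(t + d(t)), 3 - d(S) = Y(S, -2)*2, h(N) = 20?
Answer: -22 + 20*I*√29 ≈ -22.0 + 107.7*I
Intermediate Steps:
d(S) = -21 (d(S) = 3 - (2 - 5*(-2))*2 = 3 - (2 + 10)*2 = 3 - 12*2 = 3 - 1*24 = 3 - 24 = -21)
z(t) = √(-21 + t) (z(t) = √(t - 21) = √(-21 + t))
M(O) = O + √(-21 + O) (M(O) = √(-21 + O) + O = O + √(-21 + O))
138 + M(-8)*h(14) = 138 + (-8 + √(-21 - 8))*20 = 138 + (-8 + √(-29))*20 = 138 + (-8 + I*√29)*20 = 138 + (-160 + 20*I*√29) = -22 + 20*I*√29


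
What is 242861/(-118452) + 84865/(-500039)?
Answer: -131492400559/59230619628 ≈ -2.2200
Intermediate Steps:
242861/(-118452) + 84865/(-500039) = 242861*(-1/118452) + 84865*(-1/500039) = -242861/118452 - 84865/500039 = -131492400559/59230619628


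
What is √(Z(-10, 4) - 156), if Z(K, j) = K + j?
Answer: 9*I*√2 ≈ 12.728*I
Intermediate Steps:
√(Z(-10, 4) - 156) = √((-10 + 4) - 156) = √(-6 - 156) = √(-162) = 9*I*√2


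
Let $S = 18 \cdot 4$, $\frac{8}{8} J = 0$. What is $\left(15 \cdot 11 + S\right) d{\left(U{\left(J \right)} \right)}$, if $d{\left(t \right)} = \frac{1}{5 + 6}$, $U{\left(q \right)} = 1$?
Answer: $\frac{237}{11} \approx 21.545$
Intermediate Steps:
$J = 0$
$d{\left(t \right)} = \frac{1}{11}$
$S = 72$
$\left(15 \cdot 11 + S\right) d{\left(U{\left(J \right)} \right)} = \left(15 \cdot 11 + 72\right) \frac{1}{11} = \left(165 + 72\right) \frac{1}{11} = 237 \cdot \frac{1}{11} = \frac{237}{11}$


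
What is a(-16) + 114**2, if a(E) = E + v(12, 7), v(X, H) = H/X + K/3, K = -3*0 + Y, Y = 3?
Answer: 155779/12 ≈ 12982.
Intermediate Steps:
K = 3 (K = -3*0 + 3 = 0 + 3 = 3)
v(X, H) = 1 + H/X (v(X, H) = H/X + 3/3 = H/X + 3*(1/3) = H/X + 1 = 1 + H/X)
a(E) = 19/12 + E (a(E) = E + (7 + 12)/12 = E + (1/12)*19 = E + 19/12 = 19/12 + E)
a(-16) + 114**2 = (19/12 - 16) + 114**2 = -173/12 + 12996 = 155779/12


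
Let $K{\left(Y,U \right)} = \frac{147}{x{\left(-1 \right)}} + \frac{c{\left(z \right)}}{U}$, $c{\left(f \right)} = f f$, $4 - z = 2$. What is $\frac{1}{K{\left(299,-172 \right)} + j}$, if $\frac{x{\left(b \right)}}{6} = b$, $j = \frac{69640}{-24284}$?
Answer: $- \frac{522106}{14300999} \approx -0.036508$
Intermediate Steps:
$z = 2$ ($z = 4 - 2 = 2$)
$j = - \frac{17410}{6071}$ ($j = 69640 \left(- \frac{1}{24284}\right) = - \frac{17410}{6071} \approx -2.8677$)
$x{\left(b \right)} = 6 b$
$c{\left(f \right)} = f^{2}$
$K{\left(Y,U \right)} = - \frac{49}{2} + \frac{4}{U}$ ($K{\left(Y,U \right)} = \frac{147}{6 \left(-1\right)} + \frac{2^{2}}{U} = \frac{147}{-6} + \frac{4}{U} = 147 \left(- \frac{1}{6}\right) + \frac{4}{U} = - \frac{49}{2} + \frac{4}{U}$)
$\frac{1}{K{\left(299,-172 \right)} + j} = \frac{1}{\left(- \frac{49}{2} + \frac{4}{-172}\right) - \frac{17410}{6071}} = \frac{1}{\left(- \frac{49}{2} + 4 \left(- \frac{1}{172}\right)\right) - \frac{17410}{6071}} = \frac{1}{\left(- \frac{49}{2} - \frac{1}{43}\right) - \frac{17410}{6071}} = \frac{1}{- \frac{2109}{86} - \frac{17410}{6071}} = \frac{1}{- \frac{14300999}{522106}} = - \frac{522106}{14300999}$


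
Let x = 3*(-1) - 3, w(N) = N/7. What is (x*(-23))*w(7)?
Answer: 138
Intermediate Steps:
w(N) = N/7 (w(N) = N*(1/7) = N/7)
x = -6 (x = -3 - 3 = -6)
(x*(-23))*w(7) = (-6*(-23))*((1/7)*7) = 138*1 = 138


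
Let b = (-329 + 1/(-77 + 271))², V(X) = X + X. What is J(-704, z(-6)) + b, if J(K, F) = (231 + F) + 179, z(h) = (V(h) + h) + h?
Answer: 4088158121/37636 ≈ 1.0862e+5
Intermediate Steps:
V(X) = 2*X
z(h) = 4*h (z(h) = (2*h + h) + h = 3*h + h = 4*h)
J(K, F) = 410 + F
b = 4073630625/37636 (b = (-329 + 1/194)² = (-63825/194)² = 4073630625/37636 ≈ 1.0824e+5)
J(-704, z(-6)) + b = (410 + 4*(-6)) + 4073630625/37636 = (410 - 24) + 4073630625/37636 = 386 + 4073630625/37636 = 4088158121/37636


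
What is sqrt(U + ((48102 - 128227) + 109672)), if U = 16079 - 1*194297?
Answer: 3*I*sqrt(16519) ≈ 385.58*I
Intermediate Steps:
U = -178218 (U = 16079 - 194297 = -178218)
sqrt(U + ((48102 - 128227) + 109672)) = sqrt(-178218 + ((48102 - 128227) + 109672)) = sqrt(-178218 + (-80125 + 109672)) = sqrt(-178218 + 29547) = sqrt(-148671) = 3*I*sqrt(16519)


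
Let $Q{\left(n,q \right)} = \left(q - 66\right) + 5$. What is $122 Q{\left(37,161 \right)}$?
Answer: $12200$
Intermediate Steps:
$Q{\left(n,q \right)} = -61 + q$ ($Q{\left(n,q \right)} = \left(-66 + q\right) + 5 = -61 + q$)
$122 Q{\left(37,161 \right)} = 122 \left(-61 + 161\right) = 122 \cdot 100 = 12200$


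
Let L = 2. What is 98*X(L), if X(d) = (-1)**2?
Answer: 98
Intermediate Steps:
X(d) = 1
98*X(L) = 98*1 = 98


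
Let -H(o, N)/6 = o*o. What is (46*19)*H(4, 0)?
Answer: -83904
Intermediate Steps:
H(o, N) = -6*o² (H(o, N) = -6*o*o = -6*o²)
(46*19)*H(4, 0) = (46*19)*(-6*4²) = 874*(-6*16) = 874*(-96) = -83904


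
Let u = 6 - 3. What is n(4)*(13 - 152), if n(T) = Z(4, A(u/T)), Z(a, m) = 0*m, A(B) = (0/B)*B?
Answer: 0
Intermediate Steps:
u = 3
A(B) = 0 (A(B) = 0*B = 0)
Z(a, m) = 0
n(T) = 0
n(4)*(13 - 152) = 0*(13 - 152) = 0*(-139) = 0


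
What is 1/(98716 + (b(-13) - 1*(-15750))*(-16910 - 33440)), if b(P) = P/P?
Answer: -1/792964134 ≈ -1.2611e-9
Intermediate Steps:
b(P) = 1
1/(98716 + (b(-13) - 1*(-15750))*(-16910 - 33440)) = 1/(98716 + (1 - 1*(-15750))*(-16910 - 33440)) = 1/(98716 + (1 + 15750)*(-50350)) = 1/(98716 + 15751*(-50350)) = 1/(98716 - 793062850) = 1/(-792964134) = -1/792964134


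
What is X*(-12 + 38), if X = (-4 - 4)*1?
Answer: -208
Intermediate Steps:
X = -8 (X = -8*1 = -8)
X*(-12 + 38) = -8*(-12 + 38) = -8*26 = -208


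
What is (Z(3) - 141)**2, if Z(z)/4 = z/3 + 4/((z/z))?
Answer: 14641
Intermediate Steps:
Z(z) = 16 + 4*z/3 (Z(z) = 4*(z/3 + 4/((z/z))) = 4*(z*(1/3) + 4/1) = 4*(z/3 + 4*1) = 4*(z/3 + 4) = 4*(4 + z/3) = 16 + 4*z/3)
(Z(3) - 141)**2 = ((16 + (4/3)*3) - 141)**2 = ((16 + 4) - 141)**2 = (20 - 141)**2 = (-121)**2 = 14641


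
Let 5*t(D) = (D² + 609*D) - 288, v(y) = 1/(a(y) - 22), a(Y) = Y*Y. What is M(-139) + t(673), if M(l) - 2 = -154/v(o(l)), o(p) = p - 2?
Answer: -14428922/5 ≈ -2.8858e+6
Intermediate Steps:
a(Y) = Y²
o(p) = -2 + p
v(y) = 1/(-22 + y²) (v(y) = 1/(y² - 22) = 1/(-22 + y²))
M(l) = 3390 - 154*(-2 + l)² (M(l) = 2 - (-3388 + 154*(-2 + l)²) = 2 - 154*(-22 + (-2 + l)²) = 2 + (3388 - 154*(-2 + l)²) = 3390 - 154*(-2 + l)²)
t(D) = -288/5 + D²/5 + 609*D/5 (t(D) = ((D² + 609*D) - 288)/5 = (-288 + D² + 609*D)/5 = -288/5 + D²/5 + 609*D/5)
M(-139) + t(673) = (3390 - 154*(-2 - 139)²) + (-288/5 + (⅕)*673² + (609/5)*673) = (3390 - 154*(-141)²) + (-288/5 + (⅕)*452929 + 409857/5) = (3390 - 154*19881) + (-288/5 + 452929/5 + 409857/5) = (3390 - 3061674) + 862498/5 = -3058284 + 862498/5 = -14428922/5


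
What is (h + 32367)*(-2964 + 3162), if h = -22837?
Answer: 1886940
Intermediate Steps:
(h + 32367)*(-2964 + 3162) = (-22837 + 32367)*(-2964 + 3162) = 9530*198 = 1886940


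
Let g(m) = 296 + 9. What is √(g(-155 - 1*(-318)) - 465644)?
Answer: I*√465339 ≈ 682.16*I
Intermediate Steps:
g(m) = 305
√(g(-155 - 1*(-318)) - 465644) = √(305 - 465644) = √(-465339) = I*√465339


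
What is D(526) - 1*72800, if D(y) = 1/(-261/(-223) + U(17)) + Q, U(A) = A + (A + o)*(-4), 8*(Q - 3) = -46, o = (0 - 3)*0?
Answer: -808984381/11112 ≈ -72803.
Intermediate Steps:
o = 0 (o = -3*0 = 0)
Q = -11/4 (Q = 3 + (1/8)*(-46) = 3 - 23/4 = -11/4 ≈ -2.7500)
U(A) = -3*A (U(A) = A + (A + 0)*(-4) = A + A*(-4) = A - 4*A = -3*A)
D(y) = -30781/11112 (D(y) = 1/(-261/(-223) - 3*17) - 11/4 = 1/(-261*(-1/223) - 51) - 11/4 = 1/(261/223 - 51) - 11/4 = 1/(-11112/223) - 11/4 = -223/11112 - 11/4 = -30781/11112)
D(526) - 1*72800 = -30781/11112 - 1*72800 = -30781/11112 - 72800 = -808984381/11112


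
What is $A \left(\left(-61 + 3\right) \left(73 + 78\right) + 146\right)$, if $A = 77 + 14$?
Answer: $-783692$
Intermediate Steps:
$A = 91$
$A \left(\left(-61 + 3\right) \left(73 + 78\right) + 146\right) = 91 \left(\left(-61 + 3\right) \left(73 + 78\right) + 146\right) = 91 \left(\left(-58\right) 151 + 146\right) = 91 \left(-8758 + 146\right) = 91 \left(-8612\right) = -783692$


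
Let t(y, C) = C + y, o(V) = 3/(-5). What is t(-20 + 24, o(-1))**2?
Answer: 289/25 ≈ 11.560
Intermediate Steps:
o(V) = -3/5 (o(V) = 3*(-1/5) = -3/5)
t(-20 + 24, o(-1))**2 = (-3/5 + (-20 + 24))**2 = (-3/5 + 4)**2 = (17/5)**2 = 289/25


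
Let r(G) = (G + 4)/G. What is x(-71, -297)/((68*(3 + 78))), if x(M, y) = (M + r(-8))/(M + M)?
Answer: 47/521424 ≈ 9.0138e-5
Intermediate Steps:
r(G) = (4 + G)/G
x(M, y) = (1/2 + M)/(2*M) (x(M, y) = (M + (4 - 8)/(-8))/(M + M) = (M - 1/8*(-4))/((2*M)) = (M + 1/2)*(1/(2*M)) = (1/2 + M)*(1/(2*M)) = (1/2 + M)/(2*M))
x(-71, -297)/((68*(3 + 78))) = ((1/4)*(1 + 2*(-71))/(-71))/((68*(3 + 78))) = ((1/4)*(-1/71)*(1 - 142))/((68*81)) = ((1/4)*(-1/71)*(-141))/5508 = (141/284)*(1/5508) = 47/521424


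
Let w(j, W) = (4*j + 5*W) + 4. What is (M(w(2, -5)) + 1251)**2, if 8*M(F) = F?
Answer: 99900025/64 ≈ 1.5609e+6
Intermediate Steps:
w(j, W) = 4 + 4*j + 5*W
M(F) = F/8
(M(w(2, -5)) + 1251)**2 = ((4 + 4*2 + 5*(-5))/8 + 1251)**2 = ((4 + 8 - 25)/8 + 1251)**2 = ((1/8)*(-13) + 1251)**2 = (-13/8 + 1251)**2 = (9995/8)**2 = 99900025/64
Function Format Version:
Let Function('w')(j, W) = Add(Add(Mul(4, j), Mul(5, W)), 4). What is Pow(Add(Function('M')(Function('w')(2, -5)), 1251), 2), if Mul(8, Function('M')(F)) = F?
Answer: Rational(99900025, 64) ≈ 1.5609e+6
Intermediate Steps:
Function('w')(j, W) = Add(4, Mul(4, j), Mul(5, W))
Function('M')(F) = Mul(Rational(1, 8), F)
Pow(Add(Function('M')(Function('w')(2, -5)), 1251), 2) = Pow(Add(Mul(Rational(1, 8), Add(4, Mul(4, 2), Mul(5, -5))), 1251), 2) = Pow(Add(Mul(Rational(1, 8), Add(4, 8, -25)), 1251), 2) = Pow(Add(Mul(Rational(1, 8), -13), 1251), 2) = Pow(Add(Rational(-13, 8), 1251), 2) = Pow(Rational(9995, 8), 2) = Rational(99900025, 64)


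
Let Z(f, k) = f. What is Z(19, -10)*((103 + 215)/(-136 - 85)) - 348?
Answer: -82950/221 ≈ -375.34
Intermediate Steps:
Z(19, -10)*((103 + 215)/(-136 - 85)) - 348 = 19*((103 + 215)/(-136 - 85)) - 348 = 19*(318/(-221)) - 348 = 19*(318*(-1/221)) - 348 = 19*(-318/221) - 348 = -6042/221 - 348 = -82950/221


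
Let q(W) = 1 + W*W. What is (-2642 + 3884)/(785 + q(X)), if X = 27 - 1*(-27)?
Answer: 207/617 ≈ 0.33549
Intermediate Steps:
X = 54 (X = 27 + 27 = 54)
q(W) = 1 + W²
(-2642 + 3884)/(785 + q(X)) = (-2642 + 3884)/(785 + (1 + 54²)) = 1242/(785 + (1 + 2916)) = 1242/(785 + 2917) = 1242/3702 = 1242*(1/3702) = 207/617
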